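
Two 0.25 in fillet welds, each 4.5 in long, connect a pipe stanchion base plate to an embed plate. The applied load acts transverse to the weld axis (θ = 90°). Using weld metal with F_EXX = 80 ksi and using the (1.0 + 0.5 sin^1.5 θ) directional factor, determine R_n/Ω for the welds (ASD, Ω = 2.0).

R_n/Ω ≈ 57.3 kip

t_e = 0.707 × 0.25 = 0.1767 in; A_we = 0.1767 × 9 = 1.591 in².
Directional factor: 1.0 + 0.5 sin^1.5(90°) = 1.5.
F_nw = 0.6 × 80 × 1.5 = 72 ksi.
R_n/Ω = (72 × 1.591) / 2.0 = 57.27 kip.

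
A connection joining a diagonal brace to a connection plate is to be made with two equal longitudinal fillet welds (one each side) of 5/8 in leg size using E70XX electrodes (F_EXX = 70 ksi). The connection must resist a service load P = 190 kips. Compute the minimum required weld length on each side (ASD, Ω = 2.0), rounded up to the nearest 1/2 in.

Throat t_e = 0.707 × 0.625 = 0.4419 in.
r_n/Ω = (0.6 × 70 × 0.4419) / 2.0 = 9.279 kip/in.
L_req = P / (r_n/Ω) = 190 / 9.279 = 20.48 in total.
Per side: 20.48 / 2 = 10.24 in.
Round up → use L = 10.5 in on each side.

L = 10.5 in on each side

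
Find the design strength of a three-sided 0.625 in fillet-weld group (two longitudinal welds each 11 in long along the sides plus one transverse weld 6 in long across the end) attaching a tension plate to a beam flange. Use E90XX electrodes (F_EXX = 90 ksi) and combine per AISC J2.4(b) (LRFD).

t_e = 0.707 × 0.625 = 0.4419 in.
R_nwl = 0.6 × 90 × 0.4419 × 22 = 524.9 kips (longitudinal, 2 welds).
R_nwt = 0.6 × 90 × 0.4419 × 6 = 143.2 kips (transverse, base value).
(i) R_nwl + R_nwt = 668.1 kips; (ii) 0.85 R_nwl + 1.5 R_nwt = 661 kips.
R_n = max = 668.1 kips [governs: (i)]; φR_n = 501.1 kips.

φR_n ≈ 501 kips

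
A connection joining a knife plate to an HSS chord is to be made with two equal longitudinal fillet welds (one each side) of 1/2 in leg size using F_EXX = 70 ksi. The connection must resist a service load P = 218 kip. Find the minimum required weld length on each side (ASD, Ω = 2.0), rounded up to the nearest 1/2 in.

L = 15 in on each side

Throat t_e = 0.707 × 0.5 = 0.3535 in.
r_n/Ω = (0.6 × 70 × 0.3535) / 2.0 = 7.423 kip/in.
L_req = P / (r_n/Ω) = 218 / 7.423 = 29.37 in total.
Per side: 29.37 / 2 = 14.68 in.
Round up → use L = 15 in on each side.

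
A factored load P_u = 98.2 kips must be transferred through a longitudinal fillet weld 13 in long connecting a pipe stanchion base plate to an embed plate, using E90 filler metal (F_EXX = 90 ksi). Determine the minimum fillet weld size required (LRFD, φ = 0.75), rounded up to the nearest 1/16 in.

Total weld length L = 13 in.
Required throat t_e = P_u / (φ × 0.6 F_EXX × L) = 98.2 / (0.75 × 0.6 × 90 × 13) = 0.1865 in.
Required leg w = t_e / 0.707 = 0.2638 in → use 5/16 in.

w = 5/16 in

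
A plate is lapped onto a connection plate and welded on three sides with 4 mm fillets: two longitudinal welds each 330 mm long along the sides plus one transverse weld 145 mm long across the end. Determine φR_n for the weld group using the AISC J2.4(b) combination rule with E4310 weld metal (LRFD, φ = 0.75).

E43XX → F_EXX = 430 MPa.
t_e = 0.707 × 4 = 2.828 mm.
R_nwl = 0.6 × 430 × 2.828 × 660 × 10⁻³ = 481.6 kN (longitudinal, 2 welds).
R_nwt = 0.6 × 430 × 2.828 × 145 × 10⁻³ = 105.8 kN (transverse, base value).
(i) R_nwl + R_nwt = 587.3 kN; (ii) 0.85 R_nwl + 1.5 R_nwt = 568 kN.
R_n = max = 587.3 kN [governs: (i)]; φR_n = 440.5 kN.

φR_n ≈ 441 kN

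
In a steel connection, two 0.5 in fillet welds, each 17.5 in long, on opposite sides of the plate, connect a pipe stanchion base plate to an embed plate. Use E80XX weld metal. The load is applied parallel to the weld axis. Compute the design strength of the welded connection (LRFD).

φR_n ≈ 445 kips

E80XX → F_EXX = 80 ksi.
Effective throat t_e = 0.707 × 0.5 = 0.3535 in.
Total length L = 35 in; A_we = 0.3535 × 35 = 12.37 in².
F_nw = 0.6 F_EXX = 0.6 × 80 = 48 ksi.
φR_n = 0.75 × 48 × 12.37 = 445.4 kips.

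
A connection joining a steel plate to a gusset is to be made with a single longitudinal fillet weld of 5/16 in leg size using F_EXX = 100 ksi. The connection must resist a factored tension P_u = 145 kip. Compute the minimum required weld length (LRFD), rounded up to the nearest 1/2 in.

Throat t_e = 0.707 × 0.3125 = 0.2209 in.
φr_n = 0.75 × 0.6 × 100 × 0.2209 = 9.942 kip/in.
L_req = P_u / φr_n = 145 / 9.942 = 14.58 in total.
Round up → use L = 15 in.

L = 15 in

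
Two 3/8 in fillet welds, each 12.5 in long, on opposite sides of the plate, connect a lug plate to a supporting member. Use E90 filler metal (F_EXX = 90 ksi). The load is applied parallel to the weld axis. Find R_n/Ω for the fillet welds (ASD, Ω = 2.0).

R_n/Ω ≈ 179 kip

Effective throat t_e = 0.707 × 0.375 = 0.2651 in.
Total length L = 25 in; A_we = 0.2651 × 25 = 6.628 in².
F_nw = 0.6 F_EXX = 0.6 × 90 = 54 ksi.
R_n = 54 × 6.628 = 357.9 kip; R_n/Ω = 357.9/2.0 = 179 kip.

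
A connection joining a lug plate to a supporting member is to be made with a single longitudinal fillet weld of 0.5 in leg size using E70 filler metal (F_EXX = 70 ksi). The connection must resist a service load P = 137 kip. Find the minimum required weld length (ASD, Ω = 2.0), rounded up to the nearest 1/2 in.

Throat t_e = 0.707 × 0.5 = 0.3535 in.
r_n/Ω = (0.6 × 70 × 0.3535) / 2.0 = 7.423 kip/in.
L_req = P / (r_n/Ω) = 137 / 7.423 = 18.45 in total.
Round up → use L = 18.5 in.

L = 18.5 in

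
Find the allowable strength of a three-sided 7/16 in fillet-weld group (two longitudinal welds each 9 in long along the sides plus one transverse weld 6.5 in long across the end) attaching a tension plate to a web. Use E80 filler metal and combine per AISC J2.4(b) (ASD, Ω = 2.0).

R_n/Ω ≈ 186 kips

E80XX → F_EXX = 80 ksi.
t_e = 0.707 × 0.4375 = 0.3093 in.
R_nwl = 0.6 × 80 × 0.3093 × 18 = 267.2 kips (longitudinal, 2 welds).
R_nwt = 0.6 × 80 × 0.3093 × 6.5 = 96.51 kips (transverse, base value).
(i) R_nwl + R_nwt = 363.8 kips; (ii) 0.85 R_nwl + 1.5 R_nwt = 371.9 kips.
R_n = max = 371.9 kips [governs: (ii)]; R_n/Ω = 186 kips.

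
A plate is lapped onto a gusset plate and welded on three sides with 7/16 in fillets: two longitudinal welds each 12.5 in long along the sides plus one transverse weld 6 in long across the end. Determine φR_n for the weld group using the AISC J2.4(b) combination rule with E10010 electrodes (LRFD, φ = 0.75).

E100XX → F_EXX = 100 ksi.
t_e = 0.707 × 0.4375 = 0.3093 in.
R_nwl = 0.6 × 100 × 0.3093 × 25 = 464 kip (longitudinal, 2 welds).
R_nwt = 0.6 × 100 × 0.3093 × 6 = 111.4 kip (transverse, base value).
(i) R_nwl + R_nwt = 575.3 kip; (ii) 0.85 R_nwl + 1.5 R_nwt = 561.4 kip.
R_n = max = 575.3 kip [governs: (i)]; φR_n = 431.5 kip.

φR_n ≈ 431 kip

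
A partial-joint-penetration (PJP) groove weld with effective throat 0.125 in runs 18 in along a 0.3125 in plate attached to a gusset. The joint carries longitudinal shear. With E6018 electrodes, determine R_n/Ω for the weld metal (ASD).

E60XX → F_EXX = 60 ksi.
Effective throat (given) t_e = 0.125 in.
A_we = 0.125 × 18 = 2.25 in².
F_nw = 0.6 F_EXX = 36 ksi.
R_n/Ω = (36 × 2.25) / 2.0 = 40.5 kip.

R_n/Ω ≈ 40.5 kip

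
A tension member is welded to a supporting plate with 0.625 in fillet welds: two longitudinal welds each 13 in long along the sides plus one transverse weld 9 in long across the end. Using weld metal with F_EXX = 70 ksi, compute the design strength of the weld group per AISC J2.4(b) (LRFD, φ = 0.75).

t_e = 0.707 × 0.625 = 0.4419 in.
R_nwl = 0.6 × 70 × 0.4419 × 26 = 482.5 kips (longitudinal, 2 welds).
R_nwt = 0.6 × 70 × 0.4419 × 9 = 167 kips (transverse, base value).
(i) R_nwl + R_nwt = 649.6 kips; (ii) 0.85 R_nwl + 1.5 R_nwt = 660.7 kips.
R_n = max = 660.7 kips [governs: (ii)]; φR_n = 495.5 kips.

φR_n ≈ 496 kips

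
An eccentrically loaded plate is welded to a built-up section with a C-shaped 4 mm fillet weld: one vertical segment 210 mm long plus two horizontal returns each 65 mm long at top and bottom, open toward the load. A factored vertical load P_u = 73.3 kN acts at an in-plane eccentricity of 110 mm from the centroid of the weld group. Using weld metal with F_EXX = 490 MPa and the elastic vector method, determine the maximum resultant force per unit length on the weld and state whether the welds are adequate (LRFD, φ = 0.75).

Total weld length L_w = 340 mm. Treat welds as unit-width lines.
Centroid: x̄ = 2×65×32.5 / 340 = 12.43 mm from the vertical weld.
Polar moment about centroid: J = I_x + I_y = [210³/12 + 2×65×105²] + [210×12.43² + 2(65³/12 + 65×20.07²)] = 2336000 mm³.
Direct shear f_v = P/L_w = 73.3×10³ / 340 = 215.6 N/mm (vertical).
Torsion M = P·e = 73.3×10³ × 110 = 8063000 N·mm.
Critical point at (x, y) = (52.57, 105) from centroid. f_tx = M·y/J = 362.5 N/mm; f_ty = M·x/J = 181.5 N/mm.
Resultant f_max = √[f_tx² + (f_v + f_ty)²] = √[362.5² + (215.6 + 181.5)²] = 537.7 N/mm.
Capacity per unit length: φr_n = 0.75 × 0.6 × 490 × (0.707 × 4) = 623.6 N/mm.
537.7 ≤ 623.6 → adequate.

f_max ≈ 538 N/mm; adequate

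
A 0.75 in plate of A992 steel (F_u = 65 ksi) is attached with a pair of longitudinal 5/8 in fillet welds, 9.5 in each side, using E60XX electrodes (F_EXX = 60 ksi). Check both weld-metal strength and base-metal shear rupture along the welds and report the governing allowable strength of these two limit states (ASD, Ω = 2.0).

R_n/Ω ≈ 151 kip (weld metal governs)

t_e = 0.707 × 0.625 = 0.4419 in; L = 19 in.
Weld metal: R_n/Ω = (1/2.0) × 0.6 × 60 × 0.4419 × 19 = 151.1 kip.
Base metal (shear rupture): R_n/Ω = (1/2.0) × 0.6 × 65 × 0.75 × 19 = 277.9 kip.
Governing: weld metal.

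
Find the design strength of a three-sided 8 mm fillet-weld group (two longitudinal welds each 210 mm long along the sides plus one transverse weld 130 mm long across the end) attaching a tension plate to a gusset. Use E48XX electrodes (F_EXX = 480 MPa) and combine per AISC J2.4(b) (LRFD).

t_e = 0.707 × 8 = 5.656 mm.
R_nwl = 0.6 × 480 × 5.656 × 420 × 10⁻³ = 684.1 kN (longitudinal, 2 welds).
R_nwt = 0.6 × 480 × 5.656 × 130 × 10⁻³ = 211.8 kN (transverse, base value).
(i) R_nwl + R_nwt = 895.9 kN; (ii) 0.85 R_nwl + 1.5 R_nwt = 899.2 kN.
R_n = max = 899.2 kN [governs: (ii)]; φR_n = 674.4 kN.

φR_n ≈ 674 kN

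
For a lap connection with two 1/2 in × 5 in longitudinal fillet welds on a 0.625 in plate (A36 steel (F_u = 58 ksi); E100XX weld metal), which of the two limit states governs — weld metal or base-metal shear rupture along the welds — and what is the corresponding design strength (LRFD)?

φR_n ≈ 159 kip (weld metal governs)

E100XX → F_EXX = 100 ksi.
t_e = 0.707 × 0.5 = 0.3535 in; L = 10 in.
Weld metal: φR_n = 0.75 × 0.6 × 100 × 0.3535 × 10 = 159.1 kip.
Base metal (shear rupture): φR_n = 0.75 × 0.6 × 58 × 0.625 × 10 = 163.1 kip.
Governing: weld metal.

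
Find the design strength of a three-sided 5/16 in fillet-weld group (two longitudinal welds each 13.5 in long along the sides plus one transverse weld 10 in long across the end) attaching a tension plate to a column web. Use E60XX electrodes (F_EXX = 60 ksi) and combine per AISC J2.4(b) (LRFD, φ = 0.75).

t_e = 0.707 × 0.3125 = 0.2209 in.
R_nwl = 0.6 × 60 × 0.2209 × 27 = 214.8 kips (longitudinal, 2 welds).
R_nwt = 0.6 × 60 × 0.2209 × 10 = 79.54 kips (transverse, base value).
(i) R_nwl + R_nwt = 294.3 kips; (ii) 0.85 R_nwl + 1.5 R_nwt = 301.8 kips.
R_n = max = 301.8 kips [governs: (ii)]; φR_n = 226.4 kips.

φR_n ≈ 226 kips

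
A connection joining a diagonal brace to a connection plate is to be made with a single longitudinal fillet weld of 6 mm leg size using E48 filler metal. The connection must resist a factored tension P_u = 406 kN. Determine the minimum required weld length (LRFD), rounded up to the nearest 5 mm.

L = 445 mm

E48XX → F_EXX = 480 MPa.
Throat t_e = 0.707 × 6 = 4.242 mm.
φr_n = 0.75 × 0.6 × 480 × 4.242 × 10⁻³ = 0.9163 kN/mm.
L_req = P_u / φr_n = 406 / 0.9163 = 443.1 mm total.
Round up → use L = 445 mm.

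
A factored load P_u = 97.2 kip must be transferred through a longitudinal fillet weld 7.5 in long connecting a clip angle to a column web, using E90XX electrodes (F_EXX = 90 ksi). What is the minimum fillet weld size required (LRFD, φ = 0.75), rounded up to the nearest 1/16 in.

w = 1/2 in

Total weld length L = 7.5 in.
Required throat t_e = P_u / (φ × 0.6 F_EXX × L) = 97.2 / (0.75 × 0.6 × 90 × 7.5) = 0.32 in.
Required leg w = t_e / 0.707 = 0.4526 in → use 1/2 in.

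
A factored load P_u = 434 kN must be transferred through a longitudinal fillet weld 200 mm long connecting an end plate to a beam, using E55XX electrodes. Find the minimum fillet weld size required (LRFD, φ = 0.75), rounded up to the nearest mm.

w = 13 mm

E55XX → F_EXX = 550 MPa.
Total weld length L = 200 mm.
Required throat t_e = P_u / (φ × 0.6 F_EXX × L) = 434 / (0.75 × 0.6 × 550 × 200 × 10⁻³) = 8.768 mm.
Required leg w = t_e / 0.707 = 12.4 mm → use 13 mm.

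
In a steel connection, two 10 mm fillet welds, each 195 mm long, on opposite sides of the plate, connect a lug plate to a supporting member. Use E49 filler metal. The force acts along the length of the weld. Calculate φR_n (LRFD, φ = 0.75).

φR_n ≈ 608 kN

E49XX → F_EXX = 490 MPa.
Effective throat t_e = 0.707 × 10 = 7.07 mm.
Total length L = 390 mm; A_we = 7.07 × 390 = 2757 mm².
F_nw = 0.6 F_EXX = 0.6 × 490 = 294 MPa.
φR_n = 0.75 × 294 × 2757 × 10⁻³ = 608 kN.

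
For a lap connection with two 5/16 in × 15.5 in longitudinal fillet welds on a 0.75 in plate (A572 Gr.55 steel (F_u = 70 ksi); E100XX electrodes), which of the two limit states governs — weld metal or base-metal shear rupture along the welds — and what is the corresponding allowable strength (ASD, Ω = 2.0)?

E100XX → F_EXX = 100 ksi.
t_e = 0.707 × 0.3125 = 0.2209 in; L = 31 in.
Weld metal: R_n/Ω = (1/2.0) × 0.6 × 100 × 0.2209 × 31 = 205.5 kips.
Base metal (shear rupture): R_n/Ω = (1/2.0) × 0.6 × 70 × 0.75 × 31 = 488.2 kips.
Governing: weld metal.

R_n/Ω ≈ 205 kips (weld metal governs)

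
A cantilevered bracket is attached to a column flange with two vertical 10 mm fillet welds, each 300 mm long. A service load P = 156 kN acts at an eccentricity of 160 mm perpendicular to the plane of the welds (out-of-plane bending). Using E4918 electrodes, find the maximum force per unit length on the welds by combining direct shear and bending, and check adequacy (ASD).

E49XX → F_EXX = 490 MPa.
L_w = 2 × 300 = 600 mm; section modulus (unit throat) S = 2 × L²/6 = 30000 mm².
Direct shear f_v = P/L_w = 156×10³/600 = 260 N/mm.
Moment M = P × e = 156×10³ × 160 = 24960000 N·mm; bending f_b = M/S = 832 N/mm.
f_max = √(f_v² + f_b²) = √(260² + 832²) = 871.7 N/mm.
r_n/Ω = (1/2.0) × 0.6 × 490 × (0.707 × 10) = 1039 N/mm → adequate.

f_max ≈ 872 N/mm; adequate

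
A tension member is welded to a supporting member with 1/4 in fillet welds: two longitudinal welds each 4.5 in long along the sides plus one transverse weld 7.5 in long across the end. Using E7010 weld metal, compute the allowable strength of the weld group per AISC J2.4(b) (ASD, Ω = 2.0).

R_n/Ω ≈ 70.2 kips

E70XX → F_EXX = 70 ksi.
t_e = 0.707 × 0.25 = 0.1767 in.
R_nwl = 0.6 × 70 × 0.1767 × 9 = 66.81 kips (longitudinal, 2 welds).
R_nwt = 0.6 × 70 × 0.1767 × 7.5 = 55.68 kips (transverse, base value).
(i) R_nwl + R_nwt = 122.5 kips; (ii) 0.85 R_nwl + 1.5 R_nwt = 140.3 kips.
R_n = max = 140.3 kips [governs: (ii)]; R_n/Ω = 70.15 kips.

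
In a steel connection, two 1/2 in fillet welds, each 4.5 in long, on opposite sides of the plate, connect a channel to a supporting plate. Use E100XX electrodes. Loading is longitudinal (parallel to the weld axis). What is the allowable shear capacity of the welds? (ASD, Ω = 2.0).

R_n/Ω ≈ 95.4 kip

E100XX → F_EXX = 100 ksi.
Effective throat t_e = 0.707 × 0.5 = 0.3535 in.
Total length L = 9 in; A_we = 0.3535 × 9 = 3.181 in².
F_nw = 0.6 F_EXX = 0.6 × 100 = 60 ksi.
R_n = 60 × 3.181 = 190.9 kip; R_n/Ω = 190.9/2.0 = 95.44 kip.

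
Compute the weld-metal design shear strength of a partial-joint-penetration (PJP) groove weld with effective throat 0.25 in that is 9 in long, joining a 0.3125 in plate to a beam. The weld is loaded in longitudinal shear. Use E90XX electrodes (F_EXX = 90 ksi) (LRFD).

Effective throat (given) t_e = 0.25 in.
A_we = 0.25 × 9 = 2.25 in².
F_nw = 0.6 F_EXX = 54 ksi.
φR_n = 0.75 × 54 × 2.25 = 91.12 kip.

φR_n ≈ 91.1 kip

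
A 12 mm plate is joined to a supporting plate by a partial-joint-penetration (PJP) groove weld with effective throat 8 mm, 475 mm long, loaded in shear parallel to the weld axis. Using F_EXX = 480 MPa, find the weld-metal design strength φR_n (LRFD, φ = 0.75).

Effective throat (given) t_e = 8 mm.
A_we = 8 × 475 = 3800 mm².
F_nw = 0.6 F_EXX = 288 MPa.
φR_n = 0.75 × 288 × 3800 × 10⁻³ = 820.8 kN.

φR_n ≈ 821 kN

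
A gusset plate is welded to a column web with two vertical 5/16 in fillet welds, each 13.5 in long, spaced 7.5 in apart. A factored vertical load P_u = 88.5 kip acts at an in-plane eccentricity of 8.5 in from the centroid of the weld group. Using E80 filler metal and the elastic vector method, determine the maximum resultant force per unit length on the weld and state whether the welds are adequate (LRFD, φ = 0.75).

f_max ≈ 9.39 kip/in; NOT adequate

E80XX → F_EXX = 80 ksi.
Total weld length L_w = 27 in. Treat welds as unit-width lines.
Polar moment about centroid: J = 2[d³/12 + d(b/2)²] = 2[13.5³/12 + 13.5×3.75²] = 789.8 in³.
Direct shear f_v = P/L_w = 88.5 / 27 = 3.278 kip/in (vertical).
Torsion M = P·e = 88.5 × 8.5 = 752.25 kip·in.
Critical point at (x, y) = (3.75, 6.75) from centroid. f_tx = M·y/J = 6.429 kip/in; f_ty = M·x/J = 3.572 kip/in.
Resultant f_max = √[f_tx² + (f_v + f_ty)²] = √[6.429² + (3.278 + 3.572)²] = 9.395 kip/in.
Capacity per unit length: φr_n = 0.75 × 0.6 × 80 × (0.707 × 0.3125) = 7.954 kip/in.
9.395 > 7.954 → NOT adequate.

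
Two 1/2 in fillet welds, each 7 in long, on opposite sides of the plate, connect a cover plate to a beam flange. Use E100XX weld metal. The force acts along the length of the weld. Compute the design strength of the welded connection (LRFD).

φR_n ≈ 223 kips

E100XX → F_EXX = 100 ksi.
Effective throat t_e = 0.707 × 0.5 = 0.3535 in.
Total length L = 14 in; A_we = 0.3535 × 14 = 4.949 in².
F_nw = 0.6 F_EXX = 0.6 × 100 = 60 ksi.
φR_n = 0.75 × 60 × 4.949 = 222.7 kips.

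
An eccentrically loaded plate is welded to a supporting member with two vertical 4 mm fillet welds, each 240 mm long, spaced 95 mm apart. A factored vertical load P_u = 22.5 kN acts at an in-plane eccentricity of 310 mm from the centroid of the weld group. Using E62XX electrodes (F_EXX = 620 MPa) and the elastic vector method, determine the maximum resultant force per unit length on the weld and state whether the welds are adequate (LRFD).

f_max ≈ 286 N/mm; adequate

Total weld length L_w = 480 mm. Treat welds as unit-width lines.
Polar moment about centroid: J = 2[d³/12 + d(b/2)²] = 2[240³/12 + 240×47.5²] = 3387000 mm³.
Direct shear f_v = P/L_w = 22.5×10³ / 480 = 46.88 N/mm (vertical).
Torsion M = P·e = 22.5×10³ × 310 = 6975000 N·mm.
Critical point at (x, y) = (47.5, 120) from centroid. f_tx = M·y/J = 247.1 N/mm; f_ty = M·x/J = 97.82 N/mm.
Resultant f_max = √[f_tx² + (f_v + f_ty)²] = √[247.1² + (46.88 + 97.82)²] = 286.4 N/mm.
Capacity per unit length: φr_n = 0.75 × 0.6 × 620 × (0.707 × 4) = 789 N/mm.
286.4 ≤ 789 → adequate.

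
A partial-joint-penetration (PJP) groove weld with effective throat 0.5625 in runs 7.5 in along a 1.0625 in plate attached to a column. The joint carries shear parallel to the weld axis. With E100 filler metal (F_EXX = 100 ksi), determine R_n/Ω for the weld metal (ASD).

R_n/Ω ≈ 127 kips

Effective throat (given) t_e = 0.5625 in.
A_we = 0.5625 × 7.5 = 4.219 in².
F_nw = 0.6 F_EXX = 60 ksi.
R_n/Ω = (60 × 4.219) / 2.0 = 126.6 kips.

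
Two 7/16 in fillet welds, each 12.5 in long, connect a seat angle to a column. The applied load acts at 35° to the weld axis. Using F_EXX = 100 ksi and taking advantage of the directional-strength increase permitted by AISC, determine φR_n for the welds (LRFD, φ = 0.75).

φR_n ≈ 424 kips

t_e = 0.707 × 0.4375 = 0.3093 in; A_we = 0.3093 × 25 = 7.733 in².
Directional factor: 1.0 + 0.5 sin^1.5(35°) = 1.217.
F_nw = 0.6 × 100 × 1.217 = 73.03 ksi.
φR_n = 0.75 × 73.03 × 7.733 = 423.6 kips.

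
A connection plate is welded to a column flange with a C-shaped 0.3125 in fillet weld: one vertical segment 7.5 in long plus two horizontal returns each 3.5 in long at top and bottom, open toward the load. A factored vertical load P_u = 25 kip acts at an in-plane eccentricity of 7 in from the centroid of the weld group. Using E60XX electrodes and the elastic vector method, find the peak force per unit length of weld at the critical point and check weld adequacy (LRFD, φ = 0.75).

E60XX → F_EXX = 60 ksi.
Total weld length L_w = 14.5 in. Treat welds as unit-width lines.
Centroid: x̄ = 2×3.5×1.75 / 14.5 = 0.8448 in from the vertical weld.
Polar moment about centroid: J = I_x + I_y = [7.5³/12 + 2×3.5×3.75²] + [7.5×0.8448² + 2(3.5³/12 + 3.5×0.9052²)] = 151.8 in³.
Direct shear f_v = P/L_w = 25 / 14.5 = 1.724 kip/in (vertical).
Torsion M = P·e = 25 × 7 = 175 kip·in.
Critical point at (x, y) = (2.655, 3.75) from centroid. f_tx = M·y/J = 4.322 kip/in; f_ty = M·x/J = 3.06 kip/in.
Resultant f_max = √[f_tx² + (f_v + f_ty)²] = √[4.322² + (1.724 + 3.06)²] = 6.448 kip/in.
Capacity per unit length: φr_n = 0.75 × 0.6 × 60 × (0.707 × 0.3125) = 5.965 kip/in.
6.448 > 5.965 → NOT adequate.

f_max ≈ 6.45 kip/in; NOT adequate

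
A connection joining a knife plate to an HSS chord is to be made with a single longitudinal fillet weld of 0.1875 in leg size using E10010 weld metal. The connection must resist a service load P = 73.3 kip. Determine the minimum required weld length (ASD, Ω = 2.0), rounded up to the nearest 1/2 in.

L = 18.5 in

E100XX → F_EXX = 100 ksi.
Throat t_e = 0.707 × 0.1875 = 0.1326 in.
r_n/Ω = (0.6 × 100 × 0.1326) / 2.0 = 3.977 kip/in.
L_req = P / (r_n/Ω) = 73.3 / 3.977 = 18.43 in total.
Round up → use L = 18.5 in.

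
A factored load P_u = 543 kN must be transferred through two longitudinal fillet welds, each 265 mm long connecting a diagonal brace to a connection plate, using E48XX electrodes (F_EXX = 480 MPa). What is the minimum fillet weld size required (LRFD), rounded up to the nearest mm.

w = 7 mm

Total weld length L = 530 mm.
Required throat t_e = P_u / (φ × 0.6 F_EXX × L) = 543 / (0.75 × 0.6 × 480 × 530 × 10⁻³) = 4.743 mm.
Required leg w = t_e / 0.707 = 6.709 mm → use 7 mm.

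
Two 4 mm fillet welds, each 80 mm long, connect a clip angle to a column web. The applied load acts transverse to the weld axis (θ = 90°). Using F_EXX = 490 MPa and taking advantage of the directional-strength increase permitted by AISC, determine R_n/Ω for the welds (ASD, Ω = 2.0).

R_n/Ω ≈ 99.8 kN

t_e = 0.707 × 4 = 2.828 mm; A_we = 2.828 × 160 = 452.5 mm².
Directional factor: 1.0 + 0.5 sin^1.5(90°) = 1.5.
F_nw = 0.6 × 490 × 1.5 = 441 MPa.
R_n/Ω = (441 × 452.5) / 2.0 × 10⁻³ = 99.77 kN.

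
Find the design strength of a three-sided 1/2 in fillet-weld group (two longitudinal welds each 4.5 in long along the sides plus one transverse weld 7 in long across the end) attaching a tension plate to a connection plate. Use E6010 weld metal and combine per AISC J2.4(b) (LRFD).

E60XX → F_EXX = 60 ksi.
t_e = 0.707 × 0.5 = 0.3535 in.
R_nwl = 0.6 × 60 × 0.3535 × 9 = 114.5 kips (longitudinal, 2 welds).
R_nwt = 0.6 × 60 × 0.3535 × 7 = 89.08 kips (transverse, base value).
(i) R_nwl + R_nwt = 203.6 kips; (ii) 0.85 R_nwl + 1.5 R_nwt = 231 kips.
R_n = max = 231 kips [governs: (ii)]; φR_n = 173.2 kips.

φR_n ≈ 173 kips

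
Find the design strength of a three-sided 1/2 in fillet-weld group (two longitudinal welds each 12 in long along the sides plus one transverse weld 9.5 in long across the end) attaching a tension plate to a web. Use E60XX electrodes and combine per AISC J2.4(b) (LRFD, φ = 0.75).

φR_n ≈ 331 kip

E60XX → F_EXX = 60 ksi.
t_e = 0.707 × 0.5 = 0.3535 in.
R_nwl = 0.6 × 60 × 0.3535 × 24 = 305.4 kip (longitudinal, 2 welds).
R_nwt = 0.6 × 60 × 0.3535 × 9.5 = 120.9 kip (transverse, base value).
(i) R_nwl + R_nwt = 426.3 kip; (ii) 0.85 R_nwl + 1.5 R_nwt = 441 kip.
R_n = max = 441 kip [governs: (ii)]; φR_n = 330.7 kip.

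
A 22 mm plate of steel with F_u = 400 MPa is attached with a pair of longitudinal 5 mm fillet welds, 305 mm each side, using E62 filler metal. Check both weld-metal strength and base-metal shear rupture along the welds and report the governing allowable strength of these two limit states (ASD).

E62XX → F_EXX = 620 MPa.
t_e = 0.707 × 5 = 3.535 mm; L = 610 mm.
Weld metal: R_n/Ω = (1/2.0) × 0.6 × 620 × 3.535 × 610 × 10⁻³ = 401.1 kN.
Base metal (shear rupture): R_n/Ω = (1/2.0) × 0.6 × 400 × 22 × 610 × 10⁻³ = 1610 kN.
Governing: weld metal.

R_n/Ω ≈ 401 kN (weld metal governs)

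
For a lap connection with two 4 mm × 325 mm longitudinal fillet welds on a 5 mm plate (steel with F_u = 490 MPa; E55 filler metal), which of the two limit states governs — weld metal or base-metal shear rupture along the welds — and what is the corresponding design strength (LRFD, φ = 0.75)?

φR_n ≈ 455 kN (weld metal governs)

E55XX → F_EXX = 550 MPa.
t_e = 0.707 × 4 = 2.828 mm; L = 650 mm.
Weld metal: φR_n = 0.75 × 0.6 × 550 × 2.828 × 650 × 10⁻³ = 455 kN.
Base metal (shear rupture): φR_n = 0.75 × 0.6 × 490 × 5 × 650 × 10⁻³ = 716.6 kN.
Governing: weld metal.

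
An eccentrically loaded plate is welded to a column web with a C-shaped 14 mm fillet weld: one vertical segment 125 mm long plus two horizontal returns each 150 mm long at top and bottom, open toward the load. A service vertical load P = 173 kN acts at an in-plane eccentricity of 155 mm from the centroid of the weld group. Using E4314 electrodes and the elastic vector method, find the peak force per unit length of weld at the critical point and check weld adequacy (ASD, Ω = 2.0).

E43XX → F_EXX = 430 MPa.
Total weld length L_w = 425 mm. Treat welds as unit-width lines.
Centroid: x̄ = 2×150×75 / 425 = 52.94 mm from the vertical weld.
Polar moment about centroid: J = I_x + I_y = [125³/12 + 2×150×62.5²] + [125×52.94² + 2(150³/12 + 150×22.06²)] = 2393000 mm³.
Direct shear f_v = P/L_w = 173×10³ / 425 = 407.1 N/mm (vertical).
Torsion M = P·e = 173×10³ × 155 = 26815000 N·mm.
Critical point at (x, y) = (97.06, 62.5) from centroid. f_tx = M·y/J = 700.2 N/mm; f_ty = M·x/J = 1087 N/mm.
Resultant f_max = √[f_tx² + (f_v + f_ty)²] = √[700.2² + (407.1 + 1087)²] = 1650 N/mm.
Capacity per unit length: r_n/Ω = (1/2.0) × 0.6 × 430 × (0.707 × 14) = 1277 N/mm.
1650 > 1277 → NOT adequate.

f_max ≈ 1650 N/mm; NOT adequate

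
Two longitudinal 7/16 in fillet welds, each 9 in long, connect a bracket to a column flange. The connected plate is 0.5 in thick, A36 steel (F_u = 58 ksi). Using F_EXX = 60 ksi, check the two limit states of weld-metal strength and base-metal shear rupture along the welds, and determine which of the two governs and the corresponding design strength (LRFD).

φR_n ≈ 150 kips (weld metal governs)

t_e = 0.707 × 0.4375 = 0.3093 in; L = 18 in.
Weld metal: φR_n = 0.75 × 0.6 × 60 × 0.3093 × 18 = 150.3 kips.
Base metal (shear rupture): φR_n = 0.75 × 0.6 × 58 × 0.5 × 18 = 234.9 kips.
Governing: weld metal.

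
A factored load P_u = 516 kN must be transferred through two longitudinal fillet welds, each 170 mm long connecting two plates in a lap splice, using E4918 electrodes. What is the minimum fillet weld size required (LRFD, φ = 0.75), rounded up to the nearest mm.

w = 10 mm

E49XX → F_EXX = 490 MPa.
Total weld length L = 340 mm.
Required throat t_e = P_u / (φ × 0.6 F_EXX × L) = 516 / (0.75 × 0.6 × 490 × 340 × 10⁻³) = 6.883 mm.
Required leg w = t_e / 0.707 = 9.735 mm → use 10 mm.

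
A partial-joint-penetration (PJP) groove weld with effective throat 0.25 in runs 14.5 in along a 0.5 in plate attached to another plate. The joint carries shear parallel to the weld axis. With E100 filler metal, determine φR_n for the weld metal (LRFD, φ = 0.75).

φR_n ≈ 163 kips

E100XX → F_EXX = 100 ksi.
Effective throat (given) t_e = 0.25 in.
A_we = 0.25 × 14.5 = 3.625 in².
F_nw = 0.6 F_EXX = 60 ksi.
φR_n = 0.75 × 60 × 3.625 = 163.1 kips.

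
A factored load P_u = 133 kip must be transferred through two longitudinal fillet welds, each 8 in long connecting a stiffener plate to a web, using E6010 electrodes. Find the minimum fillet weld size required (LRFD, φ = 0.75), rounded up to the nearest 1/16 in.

w = 7/16 in

E60XX → F_EXX = 60 ksi.
Total weld length L = 16 in.
Required throat t_e = P_u / (φ × 0.6 F_EXX × L) = 133 / (0.75 × 0.6 × 60 × 16) = 0.3079 in.
Required leg w = t_e / 0.707 = 0.4355 in → use 7/16 in.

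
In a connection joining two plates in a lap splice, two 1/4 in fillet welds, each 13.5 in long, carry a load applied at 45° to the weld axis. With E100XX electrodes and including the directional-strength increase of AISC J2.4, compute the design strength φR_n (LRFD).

E100XX → F_EXX = 100 ksi.
t_e = 0.707 × 0.25 = 0.1767 in; A_we = 0.1767 × 27 = 4.772 in².
Directional factor: 1.0 + 0.5 sin^1.5(45°) = 1.297.
F_nw = 0.6 × 100 × 1.297 = 77.84 ksi.
φR_n = 0.75 × 77.84 × 4.772 = 278.6 kip.

φR_n ≈ 279 kip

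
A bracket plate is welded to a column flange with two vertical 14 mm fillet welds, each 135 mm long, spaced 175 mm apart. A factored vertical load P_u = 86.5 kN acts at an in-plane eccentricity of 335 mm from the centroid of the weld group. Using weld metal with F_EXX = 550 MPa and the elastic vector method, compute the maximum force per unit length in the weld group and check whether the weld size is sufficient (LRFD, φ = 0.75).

f_max ≈ 1560 N/mm; adequate

Total weld length L_w = 270 mm. Treat welds as unit-width lines.
Polar moment about centroid: J = 2[d³/12 + d(b/2)²] = 2[135³/12 + 135×87.5²] = 2477000 mm³.
Direct shear f_v = P/L_w = 86.5×10³ / 270 = 320.4 N/mm (vertical).
Torsion M = P·e = 86.5×10³ × 335 = 28978000 N·mm.
Critical point at (x, y) = (87.5, 67.5) from centroid. f_tx = M·y/J = 789.6 N/mm; f_ty = M·x/J = 1024 N/mm.
Resultant f_max = √[f_tx² + (f_v + f_ty)²] = √[789.6² + (320.4 + 1024)²] = 1559 N/mm.
Capacity per unit length: φr_n = 0.75 × 0.6 × 550 × (0.707 × 14) = 2450 N/mm.
1559 ≤ 2450 → adequate.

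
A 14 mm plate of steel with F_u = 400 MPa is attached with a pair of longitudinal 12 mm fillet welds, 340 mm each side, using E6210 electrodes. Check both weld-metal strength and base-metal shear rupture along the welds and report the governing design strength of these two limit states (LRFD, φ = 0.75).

E62XX → F_EXX = 620 MPa.
t_e = 0.707 × 12 = 8.484 mm; L = 680 mm.
Weld metal: φR_n = 0.75 × 0.6 × 620 × 8.484 × 680 × 10⁻³ = 1610 kN.
Base metal (shear rupture): φR_n = 0.75 × 0.6 × 400 × 14 × 680 × 10⁻³ = 1714 kN.
Governing: weld metal.

φR_n ≈ 1610 kN (weld metal governs)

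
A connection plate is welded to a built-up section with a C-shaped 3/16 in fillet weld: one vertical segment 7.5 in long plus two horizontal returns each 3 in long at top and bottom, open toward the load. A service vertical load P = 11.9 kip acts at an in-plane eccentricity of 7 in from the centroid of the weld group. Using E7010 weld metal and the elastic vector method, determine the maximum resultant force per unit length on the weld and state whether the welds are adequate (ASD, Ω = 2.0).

f_max ≈ 3.35 kip/in; NOT adequate

E70XX → F_EXX = 70 ksi.
Total weld length L_w = 13.5 in. Treat welds as unit-width lines.
Centroid: x̄ = 2×3×1.5 / 13.5 = 0.6667 in from the vertical weld.
Polar moment about centroid: J = I_x + I_y = [7.5³/12 + 2×3×3.75²] + [7.5×0.6667² + 2(3³/12 + 3×0.8333²)] = 131.5 in³.
Direct shear f_v = P/L_w = 11.9 / 13.5 = 0.8815 kip/in (vertical).
Torsion M = P·e = 11.9 × 7 = 83.3 kip·in.
Critical point at (x, y) = (2.333, 3.75) from centroid. f_tx = M·y/J = 2.375 kip/in; f_ty = M·x/J = 1.478 kip/in.
Resultant f_max = √[f_tx² + (f_v + f_ty)²] = √[2.375² + (0.8815 + 1.478)²] = 3.348 kip/in.
Capacity per unit length: r_n/Ω = (1/2.0) × 0.6 × 70 × (0.707 × 0.1875) = 2.784 kip/in.
3.348 > 2.784 → NOT adequate.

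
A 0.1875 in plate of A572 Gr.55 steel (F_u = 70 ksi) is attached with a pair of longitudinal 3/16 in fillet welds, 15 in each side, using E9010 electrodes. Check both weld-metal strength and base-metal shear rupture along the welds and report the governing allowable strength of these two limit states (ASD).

E90XX → F_EXX = 90 ksi.
t_e = 0.707 × 0.1875 = 0.1326 in; L = 30 in.
Weld metal: R_n/Ω = (1/2.0) × 0.6 × 90 × 0.1326 × 30 = 107.4 kip.
Base metal (shear rupture): R_n/Ω = (1/2.0) × 0.6 × 70 × 0.1875 × 30 = 118.1 kip.
Governing: weld metal.

R_n/Ω ≈ 107 kip (weld metal governs)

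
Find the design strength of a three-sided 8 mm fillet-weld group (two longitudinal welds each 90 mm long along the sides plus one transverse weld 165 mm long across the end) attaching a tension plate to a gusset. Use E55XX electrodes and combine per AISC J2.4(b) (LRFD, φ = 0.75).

E55XX → F_EXX = 550 MPa.
t_e = 0.707 × 8 = 5.656 mm.
R_nwl = 0.6 × 550 × 5.656 × 180 × 10⁻³ = 336 kN (longitudinal, 2 welds).
R_nwt = 0.6 × 550 × 5.656 × 165 × 10⁻³ = 308 kN (transverse, base value).
(i) R_nwl + R_nwt = 643.9 kN; (ii) 0.85 R_nwl + 1.5 R_nwt = 747.5 kN.
R_n = max = 747.5 kN [governs: (ii)]; φR_n = 560.6 kN.

φR_n ≈ 561 kN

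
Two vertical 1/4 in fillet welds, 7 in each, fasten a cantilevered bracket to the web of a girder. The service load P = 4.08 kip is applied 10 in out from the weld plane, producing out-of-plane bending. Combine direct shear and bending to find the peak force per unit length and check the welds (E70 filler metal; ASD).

f_max ≈ 2.51 kip/in; adequate

E70XX → F_EXX = 70 ksi.
L_w = 2 × 7 = 14 in; section modulus (unit throat) S = 2 × L²/6 = 16.33 in².
Direct shear f_v = P/L_w = 4.08/14 = 0.2914 kip/in.
Moment M = P × e = 4.08 × 10 = 40.8 kip·in; bending f_b = M/S = 2.498 kip/in.
f_max = √(f_v² + f_b²) = √(0.2914² + 2.498²) = 2.515 kip/in.
r_n/Ω = (1/2.0) × 0.6 × 70 × (0.707 × 0.25) = 3.712 kip/in → adequate.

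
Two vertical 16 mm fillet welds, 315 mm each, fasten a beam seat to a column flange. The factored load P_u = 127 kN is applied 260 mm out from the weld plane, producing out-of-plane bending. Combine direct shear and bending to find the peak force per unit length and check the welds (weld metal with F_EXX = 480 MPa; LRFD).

f_max ≈ 1020 N/mm; adequate

L_w = 2 × 315 = 630 mm; section modulus (unit throat) S = 2 × L²/6 = 33080 mm².
Direct shear f_v = P/L_w = 127×10³/630 = 201.6 N/mm.
Moment M = P × e = 127×10³ × 260 = 33020000 N·mm; bending f_b = M/S = 998.3 N/mm.
f_max = √(f_v² + f_b²) = √(201.6² + 998.3²) = 1018 N/mm.
φr_n = 0.75 × 0.6 × 480 × (0.707 × 16) = 2443 N/mm → adequate.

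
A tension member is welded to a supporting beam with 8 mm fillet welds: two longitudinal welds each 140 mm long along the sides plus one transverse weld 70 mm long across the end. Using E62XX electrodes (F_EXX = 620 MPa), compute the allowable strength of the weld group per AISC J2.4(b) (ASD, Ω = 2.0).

t_e = 0.707 × 8 = 5.656 mm.
R_nwl = 0.6 × 620 × 5.656 × 280 × 10⁻³ = 589.1 kN (longitudinal, 2 welds).
R_nwt = 0.6 × 620 × 5.656 × 70 × 10⁻³ = 147.3 kN (transverse, base value).
(i) R_nwl + R_nwt = 736.4 kN; (ii) 0.85 R_nwl + 1.5 R_nwt = 721.7 kN.
R_n = max = 736.4 kN [governs: (i)]; R_n/Ω = 368.2 kN.

R_n/Ω ≈ 368 kN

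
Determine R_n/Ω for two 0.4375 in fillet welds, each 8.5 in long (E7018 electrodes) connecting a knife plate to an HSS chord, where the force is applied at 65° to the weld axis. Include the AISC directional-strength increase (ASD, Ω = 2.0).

E70XX → F_EXX = 70 ksi.
t_e = 0.707 × 0.4375 = 0.3093 in; A_we = 0.3093 × 17 = 5.258 in².
Directional factor: 1.0 + 0.5 sin^1.5(65°) = 1.431.
F_nw = 0.6 × 70 × 1.431 = 60.12 ksi.
R_n/Ω = (60.12 × 5.258) / 2.0 = 158.1 kip.

R_n/Ω ≈ 158 kip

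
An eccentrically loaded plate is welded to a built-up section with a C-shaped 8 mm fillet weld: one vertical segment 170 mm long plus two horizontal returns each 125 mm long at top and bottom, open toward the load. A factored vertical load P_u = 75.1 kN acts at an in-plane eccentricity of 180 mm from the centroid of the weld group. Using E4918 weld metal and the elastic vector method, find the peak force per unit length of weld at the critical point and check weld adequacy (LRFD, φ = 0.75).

E49XX → F_EXX = 490 MPa.
Total weld length L_w = 420 mm. Treat welds as unit-width lines.
Centroid: x̄ = 2×125×62.5 / 420 = 37.2 mm from the vertical weld.
Polar moment about centroid: J = I_x + I_y = [170³/12 + 2×125×85²] + [170×37.2² + 2(125³/12 + 125×25.3²)] = 2936000 mm³.
Direct shear f_v = P/L_w = 75.1×10³ / 420 = 178.8 N/mm (vertical).
Torsion M = P·e = 75.1×10³ × 180 = 13518000 N·mm.
Critical point at (x, y) = (87.8, 85) from centroid. f_tx = M·y/J = 391.3 N/mm; f_ty = M·x/J = 404.2 N/mm.
Resultant f_max = √[f_tx² + (f_v + f_ty)²] = √[391.3² + (178.8 + 404.2)²] = 702.1 N/mm.
Capacity per unit length: φr_n = 0.75 × 0.6 × 490 × (0.707 × 8) = 1247 N/mm.
702.1 ≤ 1247 → adequate.

f_max ≈ 702 N/mm; adequate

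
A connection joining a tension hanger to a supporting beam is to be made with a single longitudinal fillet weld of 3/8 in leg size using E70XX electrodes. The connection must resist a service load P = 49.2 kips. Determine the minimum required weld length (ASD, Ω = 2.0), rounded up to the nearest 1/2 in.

E70XX → F_EXX = 70 ksi.
Throat t_e = 0.707 × 0.375 = 0.2651 in.
r_n/Ω = (0.6 × 70 × 0.2651) / 2.0 = 5.568 kip/in.
L_req = P / (r_n/Ω) = 49.2 / 5.568 = 8.837 in total.
Round up → use L = 9 in.

L = 9 in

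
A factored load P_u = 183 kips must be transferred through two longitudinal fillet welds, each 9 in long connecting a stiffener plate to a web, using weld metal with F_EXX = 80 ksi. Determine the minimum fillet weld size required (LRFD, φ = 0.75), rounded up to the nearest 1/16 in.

w = 7/16 in

Total weld length L = 18 in.
Required throat t_e = P_u / (φ × 0.6 F_EXX × L) = 183 / (0.75 × 0.6 × 80 × 18) = 0.2824 in.
Required leg w = t_e / 0.707 = 0.3994 in → use 7/16 in.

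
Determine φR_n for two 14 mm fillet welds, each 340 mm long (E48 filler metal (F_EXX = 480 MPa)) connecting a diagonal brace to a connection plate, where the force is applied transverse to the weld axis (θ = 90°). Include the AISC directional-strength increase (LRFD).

φR_n ≈ 2180 kN

t_e = 0.707 × 14 = 9.898 mm; A_we = 9.898 × 680 = 6731 mm².
Directional factor: 1.0 + 0.5 sin^1.5(90°) = 1.5.
F_nw = 0.6 × 480 × 1.5 = 432 MPa.
φR_n = 0.75 × 432 × 6731 × 10⁻³ = 2181 kN.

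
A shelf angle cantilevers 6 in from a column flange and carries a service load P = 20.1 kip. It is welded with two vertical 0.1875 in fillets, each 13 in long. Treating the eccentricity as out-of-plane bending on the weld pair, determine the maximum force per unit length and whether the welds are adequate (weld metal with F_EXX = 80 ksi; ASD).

f_max ≈ 2.28 kip/in; adequate

L_w = 2 × 13 = 26 in; section modulus (unit throat) S = 2 × L²/6 = 56.33 in².
Direct shear f_v = P/L_w = 20.1/26 = 0.7731 kip/in.
Moment M = P × e = 20.1 × 6 = 120.6 kip·in; bending f_b = M/S = 2.141 kip/in.
f_max = √(f_v² + f_b²) = √(0.7731² + 2.141²) = 2.276 kip/in.
r_n/Ω = (1/2.0) × 0.6 × 80 × (0.707 × 0.1875) = 3.181 kip/in → adequate.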